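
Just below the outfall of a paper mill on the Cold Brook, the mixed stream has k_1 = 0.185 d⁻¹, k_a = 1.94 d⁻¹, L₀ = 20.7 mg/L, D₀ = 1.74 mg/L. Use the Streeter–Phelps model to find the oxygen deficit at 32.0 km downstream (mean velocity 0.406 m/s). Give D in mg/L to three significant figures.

D ≈ 1.77 mg/L

Travel time t = x/v = 32.0 km / (0.406 m/s) = 32000 m / 0.406 m/s = 78820 s = 0.9122 d.
k_1 L₀/(k_a−k_1) = 0.185×20.7/(1.94−0.185) = 3.829/1.755 = 2.182 mg/L.
e^(−k_1 t) = e^(−0.185×0.9122) = 0.8447; e^(−k_a t) = e^(−1.94×0.9122) = 0.1704.
D = 2.182 × (0.8447 − 0.1704) + 1.74 × 0.1704 = 1.471 + 0.2965 = 1.768 mg/L.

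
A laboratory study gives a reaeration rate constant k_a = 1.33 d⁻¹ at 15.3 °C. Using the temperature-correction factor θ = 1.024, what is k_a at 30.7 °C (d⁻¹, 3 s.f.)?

k_a(T₂) = k_a(T₁) · θ^(T₂−T₁) = 1.33 × 1.024^(30.7−15.3)
= 1.33 × 1.024^15.4 = 1.33 × 1.441 = 1.916 d⁻¹.

k_a ≈ 1.92 d⁻¹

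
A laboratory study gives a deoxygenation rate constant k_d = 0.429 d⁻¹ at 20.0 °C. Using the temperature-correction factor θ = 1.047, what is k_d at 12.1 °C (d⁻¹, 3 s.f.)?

k_d(T₂) = k_d(T₁) · θ^(T₂−T₁) = 0.429 × 1.047^(12.1−20.0)
= 0.429 × 1.047^-7.90 = 0.429 × 0.6957 = 0.2985 d⁻¹.

k_d ≈ 0.298 d⁻¹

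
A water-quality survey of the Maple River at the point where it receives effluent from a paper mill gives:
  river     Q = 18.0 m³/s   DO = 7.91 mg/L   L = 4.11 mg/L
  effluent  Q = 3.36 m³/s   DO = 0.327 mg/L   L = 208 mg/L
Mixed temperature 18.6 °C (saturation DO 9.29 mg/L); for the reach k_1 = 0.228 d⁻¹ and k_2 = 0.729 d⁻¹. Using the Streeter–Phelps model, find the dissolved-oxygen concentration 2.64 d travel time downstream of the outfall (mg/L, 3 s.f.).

Mixed DO = (18.0×7.91 + 3.36×0.327)/(18.0+3.36) = 143.5/21.36 = 6.717 mg/L.
Mixed L₀ = (18.0×4.11 + 3.36×208)/(21.36) = 772.9/21.36 = 36.18 mg/L.
Initial deficit D₀ = C_s − DO₀ = 9.29 − 6.717 = 2.573 mg/L.
D(2.64) = [0.228×36.18/(0.729−0.228)](e^(−0.228×2.64) − e^(−0.729×2.64)) + 2.573 e^(−0.729×2.64)
= 16.47 × (0.5478 − 0.1459) + 2.573 × 0.1459 = 6.992 mg/L.
DO = 9.29 − 6.992 = 2.298 mg/L.

DO ≈ 2.30 mg/L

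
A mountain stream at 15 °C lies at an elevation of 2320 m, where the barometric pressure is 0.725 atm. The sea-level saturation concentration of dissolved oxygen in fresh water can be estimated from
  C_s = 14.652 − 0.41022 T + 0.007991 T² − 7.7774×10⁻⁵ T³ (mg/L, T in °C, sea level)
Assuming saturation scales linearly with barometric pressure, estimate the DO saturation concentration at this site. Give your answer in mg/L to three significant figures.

At sea level: C_s = 14.652 − 0.41022×15 + 0.007991×15² − 7.7774×10⁻⁵×15³ = 10.03 mg/L.
Pressure correction: C_s' = 10.03 × 0.725 = 7.275 mg/L.

C_s ≈ 7.27 mg/L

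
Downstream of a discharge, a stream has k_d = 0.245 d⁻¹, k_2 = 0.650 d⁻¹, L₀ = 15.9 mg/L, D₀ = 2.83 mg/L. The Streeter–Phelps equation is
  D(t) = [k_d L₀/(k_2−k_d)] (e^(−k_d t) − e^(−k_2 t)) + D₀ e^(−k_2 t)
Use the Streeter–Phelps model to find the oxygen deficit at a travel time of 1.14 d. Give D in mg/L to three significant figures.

D ≈ 4.04 mg/L

k_d L₀/(k_2−k_d) = 0.245×15.9/(0.650−0.245) = 3.896/0.4050 = 9.619 mg/L.
e^(−k_d t) = e^(−0.245×1.140) = 0.7563; e^(−k_2 t) = e^(−0.650×1.140) = 0.4766.
D = 9.619 × (0.7563 − 0.4766) + 2.83 × 0.4766 = 2.690 + 1.349 = 4.039 mg/L.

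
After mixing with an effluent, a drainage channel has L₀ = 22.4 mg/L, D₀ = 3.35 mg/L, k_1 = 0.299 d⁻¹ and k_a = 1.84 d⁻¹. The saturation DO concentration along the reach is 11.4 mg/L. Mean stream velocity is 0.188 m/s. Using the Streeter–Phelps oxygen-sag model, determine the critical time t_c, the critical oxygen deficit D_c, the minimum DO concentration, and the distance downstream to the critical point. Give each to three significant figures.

t_c = [1/(k_a−k_1)] ln[(k_a/k_1)(1 − D₀(k_a−k_1)/(k_1 L₀))]
= [1/(1.84−0.299)] ln[(1.84/0.299)(1 − 3.35×1.541/(0.299×22.4))]
= (1/1.541) ln[6.154 × 0.2292] = 0.6489 × ln(1.411) = 0.6489 × 0.3440 = 0.2232 d.
L(t_c) = L₀ e^(−k_1 t_c) = 22.4 × 0.9354 = 20.95 mg/L, and at the critical point k_a D_c = k_1 L, so D_c = (0.299/1.84) × 20.95 = 3.405 mg/L.
Minimum DO = C_s − D_c = 11.4 − 3.405 = 7.995 mg/L.
x_c = v t_c = 0.188 m/s × 0.2232 d × 86400 s/d = 3626 m ≈ 3.63 km.

t_c ≈ 0.223 d; D_c ≈ 3.40 mg/L; min DO ≈ 8.00 mg/L; x_c ≈ 3.63 km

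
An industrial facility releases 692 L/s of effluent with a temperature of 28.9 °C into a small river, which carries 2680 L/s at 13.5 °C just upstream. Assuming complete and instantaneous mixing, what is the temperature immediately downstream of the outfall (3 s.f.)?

16.7 °C

Flow-weighted mixing: C = (Q_r C_r + Q_w C_w)/(Q_r + Q_w)
= (2680×13.5 + 692×28.9)/(2680 + 692) = 56180/3372 = 16.66 °C.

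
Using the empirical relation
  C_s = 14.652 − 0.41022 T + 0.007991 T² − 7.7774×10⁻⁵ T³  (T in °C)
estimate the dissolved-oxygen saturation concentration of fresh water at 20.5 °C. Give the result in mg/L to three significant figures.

C_s ≈ 8.93 mg/L

C_s = 14.652 − 0.41022×20.5 + 0.007991×20.5² − 7.7774×10⁻⁵×20.5³ = 8.931 mg/L.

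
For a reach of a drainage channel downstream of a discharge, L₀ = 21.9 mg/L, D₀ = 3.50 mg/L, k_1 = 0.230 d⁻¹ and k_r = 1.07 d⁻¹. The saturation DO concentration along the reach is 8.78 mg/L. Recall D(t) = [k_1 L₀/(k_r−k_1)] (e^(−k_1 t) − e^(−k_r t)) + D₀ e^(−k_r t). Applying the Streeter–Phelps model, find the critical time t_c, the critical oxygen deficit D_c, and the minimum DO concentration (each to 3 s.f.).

t_c ≈ 0.787 d; D_c ≈ 3.93 mg/L; min DO ≈ 4.85 mg/L

t_c = [1/(k_r−k_1)] ln[(k_r/k_1)(1 − D₀(k_r−k_1)/(k_1 L₀))]
= [1/(1.07−0.230)] ln[(1.07/0.230)(1 − 3.50×0.8400/(0.230×21.9))]
= (1/0.8400) ln[4.652 × 0.4163] = 1.190 × ln(1.937) = 1.190 × 0.6610 = 0.7869 d.
L(t_c) = L₀ e^(−k_1 t_c) = 21.9 × 0.8344 = 18.27 mg/L, and at the critical point k_r D_c = k_1 L, so D_c = (0.230/1.07) × 18.27 = 3.928 mg/L.
Minimum DO = C_s − D_c = 8.78 − 3.928 = 4.852 mg/L.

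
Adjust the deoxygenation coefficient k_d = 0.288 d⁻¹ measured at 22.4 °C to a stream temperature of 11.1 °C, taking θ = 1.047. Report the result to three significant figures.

k_d ≈ 0.171 d⁻¹

k_d(T₂) = k_d(T₁) · θ^(T₂−T₁) = 0.288 × 1.047^(11.1−22.4)
= 0.288 × 1.047^-11.3 = 0.288 × 0.5951 = 0.1714 d⁻¹.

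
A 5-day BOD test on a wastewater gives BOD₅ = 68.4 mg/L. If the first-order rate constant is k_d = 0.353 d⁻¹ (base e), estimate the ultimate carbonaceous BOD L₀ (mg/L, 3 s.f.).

L₀ ≈ 82.5 mg/L

BOD₅ = L₀(1 − e^(−5k_d)) ⇒ L₀ = BOD₅ / (1 − e^(−5×0.353))
= 68.4 / (1 − 0.1712) = 68.4 / 0.8288 = 82.53 mg/L.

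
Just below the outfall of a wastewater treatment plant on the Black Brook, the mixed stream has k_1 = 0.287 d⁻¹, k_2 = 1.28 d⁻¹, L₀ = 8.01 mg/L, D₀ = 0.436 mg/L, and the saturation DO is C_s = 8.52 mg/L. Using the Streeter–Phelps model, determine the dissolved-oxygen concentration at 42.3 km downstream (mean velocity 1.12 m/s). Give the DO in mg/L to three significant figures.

Travel time t = x/v = 42.3 km / (1.12 m/s) = 42300 m / 1.12 m/s = 37770 s = 0.4371 d.
k_1 L₀/(k_2−k_1) = 0.287×8.01/(1.28−0.287) = 2.299/0.9930 = 2.315 mg/L.
e^(−k_1 t) = e^(−0.287×0.4371) = 0.8821; e^(−k_2 t) = e^(−1.28×0.4371) = 0.5715.
D = 2.315 × (0.8821 − 0.5715) + 0.436 × 0.5715 = 0.7191 + 0.2492 = 0.9683 mg/L.
DO = C_s − D = 8.52 − 0.9683 = 7.552 mg/L.

DO ≈ 7.55 mg/L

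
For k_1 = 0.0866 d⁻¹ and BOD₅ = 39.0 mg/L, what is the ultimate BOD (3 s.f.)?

BOD₅ = L₀(1 − e^(−5k_1)) ⇒ L₀ = BOD₅ / (1 − e^(−5×0.0866))
= 39.0 / (1 − 0.6486) = 39.0 / 0.3514 = 111.0 mg/L.

L₀ ≈ 111 mg/L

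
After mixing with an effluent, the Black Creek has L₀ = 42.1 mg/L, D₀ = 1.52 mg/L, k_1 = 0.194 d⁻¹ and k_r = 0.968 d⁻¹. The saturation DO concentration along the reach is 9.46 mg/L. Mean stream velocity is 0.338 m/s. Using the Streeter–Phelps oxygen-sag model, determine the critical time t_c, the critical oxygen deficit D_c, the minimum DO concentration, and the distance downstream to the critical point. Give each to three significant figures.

t_c ≈ 1.88 d; D_c ≈ 5.86 mg/L; min DO ≈ 3.60 mg/L; x_c ≈ 54.8 km

t_c = [1/(k_r−k_1)] ln[(k_r/k_1)(1 − D₀(k_r−k_1)/(k_1 L₀))]
= [1/(0.968−0.194)] ln[(0.968/0.194)(1 − 1.52×0.7740/(0.194×42.1))]
= (1/0.7740) ln[4.990 × 0.8560] = 1.292 × ln(4.271) = 1.292 × 1.452 = 1.876 d.
L(t_c) = L₀ e^(−k_1 t_c) = 42.1 × 0.6950 = 29.26 mg/L, and at the critical point k_r D_c = k_1 L, so D_c = (0.194/0.968) × 29.26 = 5.864 mg/L.
Minimum DO = C_s − D_c = 9.46 − 5.864 = 3.596 mg/L.
x_c = v t_c = 0.338 m/s × 1.876 d × 86400 s/d = 54780 m ≈ 54.8 km.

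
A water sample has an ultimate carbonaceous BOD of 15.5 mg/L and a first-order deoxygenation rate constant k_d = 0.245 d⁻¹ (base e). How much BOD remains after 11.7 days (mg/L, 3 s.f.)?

L_t = L₀ e^(−k_d t) = 15.5 × e^(−0.245×11.7) = 15.5 × 0.05690 = 0.8819 mg/L.

L ≈ 0.882 mg/L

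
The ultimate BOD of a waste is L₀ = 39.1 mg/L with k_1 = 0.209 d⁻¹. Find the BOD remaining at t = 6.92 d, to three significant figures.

L_t = L₀ e^(−k_1 t) = 39.1 × e^(−0.209×6.92) = 39.1 × 0.2354 = 9.206 mg/L.

L ≈ 9.21 mg/L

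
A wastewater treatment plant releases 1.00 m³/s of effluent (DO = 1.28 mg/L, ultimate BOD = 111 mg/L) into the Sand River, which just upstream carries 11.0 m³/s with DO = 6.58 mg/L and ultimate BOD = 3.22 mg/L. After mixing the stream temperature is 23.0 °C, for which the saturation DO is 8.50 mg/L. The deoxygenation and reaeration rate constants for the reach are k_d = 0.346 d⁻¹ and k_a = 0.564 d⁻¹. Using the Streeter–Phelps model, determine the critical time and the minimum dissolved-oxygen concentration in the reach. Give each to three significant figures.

t_c ≈ 1.64 d; minimum DO ≈ 4.26 mg/L

Mixed DO = (11.0×6.58 + 1.00×1.28)/(11.0+1.00) = 73.66/12.00 = 6.138 mg/L.
Mixed L₀ = (11.0×3.22 + 1.00×111)/(12.00) = 146.4/12.00 = 12.20 mg/L.
Initial deficit D₀ = C_s − DO₀ = 8.50 − 6.138 = 2.362 mg/L.
t_c = (1/0.2180) ln[(0.564/0.346)(1 − 2.362×0.2180/(0.346×12.20))] = 4.587 × ln(1.431) = 1.645 d.
D_c = (0.346/0.564) × 12.20 × e^(−0.346×1.645) = 0.6135 × 12.20 × 0.5660 = 4.237 mg/L.
Minimum DO = 8.50 − 4.237 = 4.263 mg/L.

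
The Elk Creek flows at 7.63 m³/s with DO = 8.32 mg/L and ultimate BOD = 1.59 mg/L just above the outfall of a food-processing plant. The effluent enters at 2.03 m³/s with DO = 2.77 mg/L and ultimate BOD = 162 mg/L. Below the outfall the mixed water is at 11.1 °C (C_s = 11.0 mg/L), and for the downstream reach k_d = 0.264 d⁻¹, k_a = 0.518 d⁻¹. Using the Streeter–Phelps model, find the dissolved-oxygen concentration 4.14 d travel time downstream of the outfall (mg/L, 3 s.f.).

Mixed DO = (7.63×8.32 + 2.03×2.77)/(7.63+2.03) = 69.10/9.660 = 7.154 mg/L.
Mixed L₀ = (7.63×1.59 + 2.03×162)/(9.660) = 341.0/9.660 = 35.30 mg/L.
Initial deficit D₀ = C_s − DO₀ = 11.0 − 7.154 = 3.846 mg/L.
D(4.14) = [0.264×35.30/(0.518−0.264)](e^(−0.264×4.14) − e^(−0.518×4.14)) + 3.846 e^(−0.518×4.14)
= 36.69 × (0.3352 − 0.1171) + 3.846 × 0.1171 = 8.452 mg/L.
DO = 11.0 − 8.452 = 2.548 mg/L.

DO ≈ 2.55 mg/L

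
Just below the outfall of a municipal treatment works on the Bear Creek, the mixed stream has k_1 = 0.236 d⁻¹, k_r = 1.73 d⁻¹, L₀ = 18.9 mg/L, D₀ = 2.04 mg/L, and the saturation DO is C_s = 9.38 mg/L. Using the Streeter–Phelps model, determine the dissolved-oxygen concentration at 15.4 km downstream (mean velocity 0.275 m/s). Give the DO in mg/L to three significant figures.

Travel time t = x/v = 15.4 km / (0.275 m/s) = 15400 m / 0.275 m/s = 56000 s = 0.6481 d.
k_1 L₀/(k_r−k_1) = 0.236×18.9/(1.73−0.236) = 4.460/1.494 = 2.986 mg/L.
e^(−k_1 t) = e^(−0.236×0.6481) = 0.8582; e^(−k_r t) = e^(−1.73×0.6481) = 0.3259.
D = 2.986 × (0.8582 − 0.3259) + 2.04 × 0.3259 = 1.589 + 0.6647 = 2.254 mg/L.
DO = C_s − D = 9.38 − 2.254 = 7.126 mg/L.

DO ≈ 7.13 mg/L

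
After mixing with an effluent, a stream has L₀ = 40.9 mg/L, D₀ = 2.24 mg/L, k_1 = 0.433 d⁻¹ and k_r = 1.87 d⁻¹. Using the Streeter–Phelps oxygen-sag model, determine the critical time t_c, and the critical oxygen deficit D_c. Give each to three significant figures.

t_c ≈ 0.878 d; D_c ≈ 6.47 mg/L

t_c = [1/(k_r−k_1)] ln[(k_r/k_1)(1 − D₀(k_r−k_1)/(k_1 L₀))]
= [1/(1.87−0.433)] ln[(1.87/0.433)(1 − 2.24×1.437/(0.433×40.9))]
= (1/1.437) ln[4.319 × 0.8182] = 0.6959 × ln(3.534) = 0.6959 × 1.262 = 0.8785 d.
L(t_c) = L₀ e^(−k_1 t_c) = 40.9 × 0.6836 = 27.96 mg/L, and at the critical point k_r D_c = k_1 L, so D_c = (0.433/1.87) × 27.96 = 6.474 mg/L.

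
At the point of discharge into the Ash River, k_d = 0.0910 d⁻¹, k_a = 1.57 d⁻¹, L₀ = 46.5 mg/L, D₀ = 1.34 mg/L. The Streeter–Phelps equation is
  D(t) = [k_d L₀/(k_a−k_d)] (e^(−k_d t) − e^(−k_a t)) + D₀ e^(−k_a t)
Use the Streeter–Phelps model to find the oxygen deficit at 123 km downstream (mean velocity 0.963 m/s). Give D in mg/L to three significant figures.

D ≈ 2.35 mg/L

Travel time t = x/v = 123 km / (0.963 m/s) = 123000 m / 0.963 m/s = 127700 s = 1.478 d.
k_d L₀/(k_a−k_d) = 0.0910×46.5/(1.57−0.0910) = 4.231/1.479 = 2.861 mg/L.
e^(−k_d t) = e^(−0.0910×1.478) = 0.8741; e^(−k_a t) = e^(−1.57×1.478) = 0.09818.
D = 2.861 × (0.8741 − 0.09818) + 1.34 × 0.09818 = 2.220 + 0.1316 = 2.352 mg/L.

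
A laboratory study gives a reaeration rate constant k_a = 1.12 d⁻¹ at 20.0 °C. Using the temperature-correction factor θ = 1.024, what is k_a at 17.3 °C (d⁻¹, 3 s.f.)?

k_a ≈ 1.05 d⁻¹

k_a(T₂) = k_a(T₁) · θ^(T₂−T₁) = 1.12 × 1.024^(17.3−20.0)
= 1.12 × 1.024^-2.70 = 1.12 × 0.9380 = 1.051 d⁻¹.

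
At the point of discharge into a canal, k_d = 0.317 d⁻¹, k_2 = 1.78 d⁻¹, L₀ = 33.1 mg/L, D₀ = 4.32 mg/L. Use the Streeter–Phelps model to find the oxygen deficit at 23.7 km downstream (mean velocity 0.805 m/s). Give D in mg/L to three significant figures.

Travel time t = x/v = 23.7 km / (0.805 m/s) = 23700 m / 0.805 m/s = 29440 s = 0.3408 d.
k_d L₀/(k_2−k_d) = 0.317×33.1/(1.78−0.317) = 10.49/1.463 = 7.172 mg/L.
e^(−k_d t) = e^(−0.317×0.3408) = 0.8976; e^(−k_2 t) = e^(−1.78×0.3408) = 0.5452.
D = 7.172 × (0.8976 − 0.5452) + 4.32 × 0.5452 = 2.527 + 2.355 = 4.883 mg/L.

D ≈ 4.88 mg/L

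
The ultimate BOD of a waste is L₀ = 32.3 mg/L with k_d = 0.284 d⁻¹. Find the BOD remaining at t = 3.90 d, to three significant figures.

L ≈ 10.7 mg/L

L_t = L₀ e^(−k_d t) = 32.3 × e^(−0.284×3.90) = 32.3 × 0.3304 = 10.67 mg/L.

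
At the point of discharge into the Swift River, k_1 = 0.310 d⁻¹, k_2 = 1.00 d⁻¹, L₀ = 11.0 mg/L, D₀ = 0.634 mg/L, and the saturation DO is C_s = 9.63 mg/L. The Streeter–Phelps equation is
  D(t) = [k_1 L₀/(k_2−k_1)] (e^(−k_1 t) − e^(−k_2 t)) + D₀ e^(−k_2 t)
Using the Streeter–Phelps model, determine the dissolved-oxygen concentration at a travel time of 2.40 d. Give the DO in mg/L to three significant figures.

k_1 L₀/(k_2−k_1) = 0.310×11.0/(1.00−0.310) = 3.410/0.6900 = 4.942 mg/L.
e^(−k_1 t) = e^(−0.310×2.400) = 0.4752; e^(−k_2 t) = e^(−1.00×2.400) = 0.09072.
D = 4.942 × (0.4752 − 0.09072) + 0.634 × 0.09072 = 1.900 + 0.05752 = 1.958 mg/L.
DO = C_s − D = 9.63 − 1.958 = 7.672 mg/L.

DO ≈ 7.67 mg/L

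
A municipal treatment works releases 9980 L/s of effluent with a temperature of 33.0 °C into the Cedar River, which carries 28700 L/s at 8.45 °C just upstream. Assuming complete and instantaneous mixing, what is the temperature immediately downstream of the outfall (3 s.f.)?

14.8 °C

Flow-weighted mixing: C = (Q_r C_r + Q_w C_w)/(Q_r + Q_w)
= (28700×8.45 + 9980×33.0)/(28700 + 9980) = 571900/38680 = 14.78 °C.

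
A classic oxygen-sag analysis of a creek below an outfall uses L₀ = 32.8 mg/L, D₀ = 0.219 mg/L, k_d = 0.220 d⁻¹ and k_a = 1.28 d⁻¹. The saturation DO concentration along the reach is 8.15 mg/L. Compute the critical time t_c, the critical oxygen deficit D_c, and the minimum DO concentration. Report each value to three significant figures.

With k_a/k_d = 5.818 and 1 − D₀(k_a−k_d)/(k_d L₀) = 0.9678,
t_c = ln(5.818 × 0.9678) / (1.28 − 0.220) = ln(5.631) / 1.060 = 1.728/1.060 = 1.630 d.
L(t_c) = L₀ e^(−k_d t_c) = 32.8 × 0.6986 = 22.91 mg/L, and at the critical point k_a D_c = k_d L, so D_c = (0.220/1.28) × 22.91 = 3.938 mg/L.
Minimum DO = C_s − D_c = 8.15 − 3.938 = 4.212 mg/L.

t_c ≈ 1.63 d; D_c ≈ 3.94 mg/L; min DO ≈ 4.21 mg/L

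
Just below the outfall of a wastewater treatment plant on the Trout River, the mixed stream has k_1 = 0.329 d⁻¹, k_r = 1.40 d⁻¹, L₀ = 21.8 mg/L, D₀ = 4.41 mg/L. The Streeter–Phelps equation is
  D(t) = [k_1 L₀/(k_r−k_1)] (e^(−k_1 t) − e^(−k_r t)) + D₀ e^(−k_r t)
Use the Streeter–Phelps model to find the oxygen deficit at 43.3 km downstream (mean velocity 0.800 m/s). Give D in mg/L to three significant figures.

Travel time t = x/v = 43.3 km / (0.800 m/s) = 43300 m / 0.800 m/s = 54120 s = 0.6264 d.
k_1 L₀/(k_r−k_1) = 0.329×21.8/(1.40−0.329) = 7.172/1.071 = 6.697 mg/L.
e^(−k_1 t) = e^(−0.329×0.6264) = 0.8138; e^(−k_r t) = e^(−1.40×0.6264) = 0.4160.
D = 6.697 × (0.8138 − 0.4160) + 4.41 × 0.4160 = 2.664 + 1.835 = 4.498 mg/L.

D ≈ 4.50 mg/L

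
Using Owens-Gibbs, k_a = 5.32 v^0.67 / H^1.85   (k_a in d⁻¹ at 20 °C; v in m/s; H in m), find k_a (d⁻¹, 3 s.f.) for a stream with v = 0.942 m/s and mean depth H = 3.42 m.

k_a ≈ 0.526 d⁻¹

k_a = 5.32 × 0.942^0.67 / 3.42^1.85 = 5.32 × 0.9608 / 9.726 = 0.5255 d⁻¹.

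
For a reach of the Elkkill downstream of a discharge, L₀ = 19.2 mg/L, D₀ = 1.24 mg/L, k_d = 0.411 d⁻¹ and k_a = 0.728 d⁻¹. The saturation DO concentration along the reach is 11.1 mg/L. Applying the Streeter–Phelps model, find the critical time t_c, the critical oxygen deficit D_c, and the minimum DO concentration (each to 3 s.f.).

With k_a/k_d = 1.771 and 1 − D₀(k_a−k_d)/(k_d L₀) = 0.9502,
t_c = ln(1.771 × 0.9502) / (0.728 − 0.411) = ln(1.683) / 0.3170 = 0.5206/0.3170 = 1.642 d.
L(t_c) = L₀ e^(−k_d t_c) = 19.2 × 0.5092 = 9.776 mg/L, and at the critical point k_a D_c = k_d L, so D_c = (0.411/0.728) × 9.776 = 5.519 mg/L.
Minimum DO = C_s − D_c = 11.1 − 5.519 = 5.581 mg/L.

t_c ≈ 1.64 d; D_c ≈ 5.52 mg/L; min DO ≈ 5.58 mg/L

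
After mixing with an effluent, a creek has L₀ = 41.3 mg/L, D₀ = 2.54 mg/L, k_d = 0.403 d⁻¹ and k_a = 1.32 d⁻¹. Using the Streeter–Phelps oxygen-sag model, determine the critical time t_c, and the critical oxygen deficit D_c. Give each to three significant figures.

t_c = [1/(k_a−k_d)] ln[(k_a/k_d)(1 − D₀(k_a−k_d)/(k_d L₀))]
= [1/(1.32−0.403)] ln[(1.32/0.403)(1 − 2.54×0.9170/(0.403×41.3))]
= (1/0.9170) ln[3.275 × 0.8601] = 1.091 × ln(2.817) = 1.091 × 1.036 = 1.129 d.
D_c = (k_d/k_a) L₀ e^(−k_d t_c) = (0.403/1.32) × 41.3 × e^(−0.403×1.129) = 0.3053 × 41.3 × 0.6343 = 7.998 mg/L.

t_c ≈ 1.13 d; D_c ≈ 8.00 mg/L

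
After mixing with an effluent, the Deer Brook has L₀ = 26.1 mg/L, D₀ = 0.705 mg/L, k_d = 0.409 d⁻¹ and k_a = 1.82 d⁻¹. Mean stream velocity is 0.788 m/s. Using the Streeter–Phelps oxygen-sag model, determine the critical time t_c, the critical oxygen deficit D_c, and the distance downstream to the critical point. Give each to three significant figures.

With k_a/k_d = 4.450 and 1 − D₀(k_a−k_d)/(k_d L₀) = 0.9068,
t_c = ln(4.450 × 0.9068) / (1.82 − 0.409) = ln(4.035) / 1.411 = 1.395/1.411 = 0.9887 d.
D_c = (k_d/k_a) L₀ e^(−k_d t_c) = (0.409/1.82) × 26.1 × e^(−0.409×0.9887) = 0.2247 × 26.1 × 0.6674 = 3.914 mg/L.
x_c = v t_c = 0.788 m/s × 0.9887 d × 86400 s/d = 67310 m ≈ 67.3 km.

t_c ≈ 0.989 d; D_c ≈ 3.91 mg/L; x_c ≈ 67.3 km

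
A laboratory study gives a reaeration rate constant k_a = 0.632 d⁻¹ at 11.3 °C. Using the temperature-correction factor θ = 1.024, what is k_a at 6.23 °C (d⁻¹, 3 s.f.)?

k_a ≈ 0.560 d⁻¹

k_a(T₂) = k_a(T₁) · θ^(T₂−T₁) = 0.632 × 1.024^(6.23−11.3)
= 0.632 × 1.024^-5.07 = 0.632 × 0.8867 = 0.5604 d⁻¹.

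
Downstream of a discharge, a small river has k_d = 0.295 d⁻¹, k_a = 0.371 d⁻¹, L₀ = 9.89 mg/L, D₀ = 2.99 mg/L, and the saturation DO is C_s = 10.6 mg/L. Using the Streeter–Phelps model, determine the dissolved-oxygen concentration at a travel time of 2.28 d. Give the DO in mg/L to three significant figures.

k_d L₀/(k_a−k_d) = 0.295×9.89/(0.371−0.295) = 2.918/0.07600 = 38.39 mg/L.
e^(−k_d t) = e^(−0.295×2.280) = 0.5104; e^(−k_a t) = e^(−0.371×2.280) = 0.4292.
D = 38.39 × (0.5104 − 0.4292) + 2.99 × 0.4292 = 3.117 + 1.283 = 4.400 mg/L.
DO = C_s − D = 10.6 − 4.400 = 6.200 mg/L.

DO ≈ 6.20 mg/L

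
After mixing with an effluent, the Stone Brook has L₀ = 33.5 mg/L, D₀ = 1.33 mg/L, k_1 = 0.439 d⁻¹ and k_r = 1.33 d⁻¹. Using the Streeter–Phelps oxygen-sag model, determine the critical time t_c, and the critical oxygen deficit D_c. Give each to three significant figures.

At the critical point dD/dt = 0, so k_1 L₀ e^(−k_1 t) = k_r D. Substituting D(t) from the Streeter–Phelps equation and solving for t gives
t_c = ln[(k_r/k_1)(1 − D₀(k_r−k_1)/(k_1 L₀))] / (k_r−k_1).
Here k_r−k_1 = 0.8910 d⁻¹ and 1 − D₀(k_r−k_1)/(k_1 L₀) = 1 − 1.33×0.8910/(0.439×33.5) = 0.9194, so
t_c = ln(3.030 × 0.9194) / 0.8910 = 1.024 / 0.8910 = 1.150 d.
D_c = (k_1/k_r) L₀ e^(−k_1 t_c) = (0.439/1.33) × 33.5 × e^(−0.439×1.150) = 0.3301 × 33.5 × 0.6037 = 6.675 mg/L.

t_c ≈ 1.15 d; D_c ≈ 6.68 mg/L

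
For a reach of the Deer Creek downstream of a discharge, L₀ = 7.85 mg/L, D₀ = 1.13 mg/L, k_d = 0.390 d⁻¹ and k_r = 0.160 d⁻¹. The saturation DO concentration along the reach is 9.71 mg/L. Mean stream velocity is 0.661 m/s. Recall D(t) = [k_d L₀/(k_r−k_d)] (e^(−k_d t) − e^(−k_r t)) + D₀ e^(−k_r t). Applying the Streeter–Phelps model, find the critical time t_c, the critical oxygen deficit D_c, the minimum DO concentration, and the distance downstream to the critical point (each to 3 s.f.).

t_c ≈ 3.52 d; D_c ≈ 4.85 mg/L; min DO ≈ 4.86 mg/L; x_c ≈ 201 km

With k_r/k_d = 0.4103 and 1 − D₀(k_r−k_d)/(k_d L₀) = 1.085,
t_c = ln(0.4103 × 1.085) / (0.160 − 0.390) = ln(0.4451) / -0.2300 = -0.8095/-0.2300 = 3.520 d.
D_c = (k_d/k_r) L₀ e^(−k_d t_c) = (0.390/0.160) × 7.85 × e^(−0.390×3.520) = 2.438 × 7.85 × 0.2534 = 4.849 mg/L.
Minimum DO = C_s − D_c = 9.71 − 4.849 = 4.861 mg/L.
x_c = v t_c = 0.661 m/s × 3.520 d × 86400 s/d = 201000 m ≈ 201 km.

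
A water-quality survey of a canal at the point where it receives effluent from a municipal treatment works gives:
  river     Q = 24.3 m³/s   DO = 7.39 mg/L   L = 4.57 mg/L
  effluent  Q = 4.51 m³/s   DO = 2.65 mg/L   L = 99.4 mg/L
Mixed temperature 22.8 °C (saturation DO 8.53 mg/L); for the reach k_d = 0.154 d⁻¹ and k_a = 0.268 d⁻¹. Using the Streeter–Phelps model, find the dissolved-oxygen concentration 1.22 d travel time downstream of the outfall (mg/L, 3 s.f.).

Mixed DO = (24.3×7.39 + 4.51×2.65)/(24.3+4.51) = 191.5/28.81 = 6.648 mg/L.
Mixed L₀ = (24.3×4.57 + 4.51×99.4)/(28.81) = 559.3/28.81 = 19.41 mg/L.
Initial deficit D₀ = C_s − DO₀ = 8.53 − 6.648 = 1.882 mg/L.
D(1.22) = [0.154×19.41/(0.268−0.154)](e^(−0.154×1.22) − e^(−0.268×1.22)) + 1.882 e^(−0.268×1.22)
= 26.23 × (0.8287 − 0.7211) + 1.882 × 0.7211 = 4.179 mg/L.
DO = 8.53 − 4.179 = 4.351 mg/L.

DO ≈ 4.35 mg/L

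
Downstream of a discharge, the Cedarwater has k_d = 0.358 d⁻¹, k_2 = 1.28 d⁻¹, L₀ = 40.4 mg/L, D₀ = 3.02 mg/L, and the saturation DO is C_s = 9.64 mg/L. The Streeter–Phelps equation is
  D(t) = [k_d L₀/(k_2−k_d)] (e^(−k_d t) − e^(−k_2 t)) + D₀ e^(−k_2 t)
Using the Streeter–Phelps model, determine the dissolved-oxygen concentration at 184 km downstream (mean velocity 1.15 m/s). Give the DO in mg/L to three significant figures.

DO ≈ 2.74 mg/L

Travel time t = x/v = 184 km / (1.15 m/s) = 184000 m / 1.15 m/s = 160000 s = 1.852 d.
k_d L₀/(k_2−k_d) = 0.358×40.4/(1.28−0.358) = 14.46/0.9220 = 15.69 mg/L.
e^(−k_d t) = e^(−0.358×1.852) = 0.5153; e^(−k_2 t) = e^(−1.28×1.852) = 0.09345.
D = 15.69 × (0.5153 − 0.09345) + 3.02 × 0.09345 = 6.618 + 0.2822 = 6.900 mg/L.
DO = C_s − D = 9.64 − 6.900 = 2.740 mg/L.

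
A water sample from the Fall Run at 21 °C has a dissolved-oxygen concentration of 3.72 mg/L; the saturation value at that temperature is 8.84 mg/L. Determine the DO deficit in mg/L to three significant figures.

D = C_s − C = 8.84 − 3.72 = 5.12 mg/L.

D ≈ 5.12 mg/L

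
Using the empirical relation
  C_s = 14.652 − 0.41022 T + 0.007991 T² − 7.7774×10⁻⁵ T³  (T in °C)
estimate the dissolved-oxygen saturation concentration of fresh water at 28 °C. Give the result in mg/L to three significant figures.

C_s ≈ 7.72 mg/L

C_s = 14.652 − 0.41022×28 + 0.007991×28² − 7.7774×10⁻⁵×28³ = 7.723 mg/L.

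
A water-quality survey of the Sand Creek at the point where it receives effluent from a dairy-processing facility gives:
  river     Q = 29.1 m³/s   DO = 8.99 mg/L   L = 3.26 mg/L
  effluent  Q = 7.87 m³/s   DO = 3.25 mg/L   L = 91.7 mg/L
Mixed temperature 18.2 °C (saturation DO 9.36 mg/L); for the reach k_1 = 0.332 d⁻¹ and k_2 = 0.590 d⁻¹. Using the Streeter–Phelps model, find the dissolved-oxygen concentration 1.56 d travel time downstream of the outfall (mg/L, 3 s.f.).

Mixed DO = (29.1×8.99 + 7.87×3.25)/(29.1+7.87) = 287.2/36.97 = 7.768 mg/L.
Mixed L₀ = (29.1×3.26 + 7.87×91.7)/(36.97) = 816.5/36.97 = 22.09 mg/L.
Initial deficit D₀ = C_s − DO₀ = 9.36 − 7.768 = 1.592 mg/L.
D(1.56) = [0.332×22.09/(0.590−0.332)](e^(−0.332×1.56) − e^(−0.590×1.56)) + 1.592 e^(−0.590×1.56)
= 28.42 × (0.5958 − 0.3984) + 1.592 × 0.3984 = 6.245 mg/L.
DO = 9.36 − 6.245 = 3.115 mg/L.

DO ≈ 3.12 mg/L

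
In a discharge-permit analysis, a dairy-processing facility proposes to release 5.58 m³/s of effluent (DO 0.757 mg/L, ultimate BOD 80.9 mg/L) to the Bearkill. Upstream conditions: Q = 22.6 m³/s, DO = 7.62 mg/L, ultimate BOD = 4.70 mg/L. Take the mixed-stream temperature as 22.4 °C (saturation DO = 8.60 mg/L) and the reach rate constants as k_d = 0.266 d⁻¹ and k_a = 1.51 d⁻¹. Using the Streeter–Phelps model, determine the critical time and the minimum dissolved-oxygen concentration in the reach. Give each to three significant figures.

Mixed DO = (22.6×7.62 + 5.58×0.757)/(22.6+5.58) = 176.4/28.18 = 6.261 mg/L.
Mixed L₀ = (22.6×4.70 + 5.58×80.9)/(28.18) = 557.6/28.18 = 19.79 mg/L.
Initial deficit D₀ = C_s − DO₀ = 8.60 − 6.261 = 2.339 mg/L.
t_c = (1/1.244) ln[(1.51/0.266)(1 − 2.339×1.244/(0.266×19.79))] = 0.8039 × ln(2.539) = 0.7489 d.
D_c = (0.266/1.51) × 19.79 × e^(−0.266×0.7489) = 0.1762 × 19.79 × 0.8194 = 2.856 mg/L.
Minimum DO = 8.60 − 2.856 = 5.744 mg/L.

t_c ≈ 0.749 d; minimum DO ≈ 5.74 mg/L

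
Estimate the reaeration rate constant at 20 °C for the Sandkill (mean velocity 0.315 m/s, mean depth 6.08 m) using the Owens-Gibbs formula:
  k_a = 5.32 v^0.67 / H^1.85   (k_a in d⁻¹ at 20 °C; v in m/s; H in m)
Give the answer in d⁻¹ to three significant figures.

k_a = 5.32 × 0.315^0.67 / 6.08^1.85 = 5.32 × 0.4612 / 28.20 = 0.08701 d⁻¹.

k_a ≈ 0.0870 d⁻¹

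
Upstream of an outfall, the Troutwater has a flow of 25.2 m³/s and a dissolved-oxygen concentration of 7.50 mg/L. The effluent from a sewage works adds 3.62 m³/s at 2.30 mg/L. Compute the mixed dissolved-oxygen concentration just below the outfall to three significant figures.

Flow-weighted mixing: C = (Q_r C_r + Q_w C_w)/(Q_r + Q_w)
= (25.2×7.50 + 3.62×2.30)/(25.2 + 3.62) = 197.3/28.82 = 6.847 mg/L.

6.85 mg/L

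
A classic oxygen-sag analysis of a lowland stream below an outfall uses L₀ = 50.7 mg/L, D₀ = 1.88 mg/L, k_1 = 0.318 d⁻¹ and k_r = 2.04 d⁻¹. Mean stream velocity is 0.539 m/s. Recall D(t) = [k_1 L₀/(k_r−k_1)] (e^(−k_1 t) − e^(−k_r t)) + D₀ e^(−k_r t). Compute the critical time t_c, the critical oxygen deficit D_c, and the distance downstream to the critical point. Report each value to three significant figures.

At the critical point dD/dt = 0, so k_1 L₀ e^(−k_1 t) = k_r D. Substituting D(t) from the Streeter–Phelps equation and solving for t gives
t_c = ln[(k_r/k_1)(1 − D₀(k_r−k_1)/(k_1 L₀))] / (k_r−k_1).
Here k_r−k_1 = 1.722 d⁻¹ and 1 − D₀(k_r−k_1)/(k_1 L₀) = 1 − 1.88×1.722/(0.318×50.7) = 0.7992, so
t_c = ln(6.415 × 0.7992) / 1.722 = 1.635 / 1.722 = 0.9492 d.
D_c = (k_1/k_r) L₀ e^(−k_1 t_c) = (0.318/2.04) × 50.7 × e^(−0.318×0.9492) = 0.1559 × 50.7 × 0.7395 = 5.844 mg/L.
x_c = v t_c = 0.539 m/s × 0.9492 d × 86400 s/d = 44200 m ≈ 44.2 km.

t_c ≈ 0.949 d; D_c ≈ 5.84 mg/L; x_c ≈ 44.2 km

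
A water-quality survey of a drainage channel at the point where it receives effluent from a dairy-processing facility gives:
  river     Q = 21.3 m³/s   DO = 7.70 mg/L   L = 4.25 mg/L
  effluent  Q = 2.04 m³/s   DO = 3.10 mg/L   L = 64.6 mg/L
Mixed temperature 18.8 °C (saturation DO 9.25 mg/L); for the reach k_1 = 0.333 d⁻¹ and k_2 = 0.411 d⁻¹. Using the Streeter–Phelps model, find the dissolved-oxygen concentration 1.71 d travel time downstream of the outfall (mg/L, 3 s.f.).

Mixed DO = (21.3×7.70 + 2.04×3.10)/(21.3+2.04) = 170.3/23.34 = 7.298 mg/L.
Mixed L₀ = (21.3×4.25 + 2.04×64.6)/(23.34) = 222.3/23.34 = 9.525 mg/L.
Initial deficit D₀ = C_s − DO₀ = 9.25 − 7.298 = 1.952 mg/L.
D(1.71) = [0.333×9.525/(0.411−0.333)](e^(−0.333×1.71) − e^(−0.411×1.71)) + 1.952 e^(−0.411×1.71)
= 40.66 × (0.5658 − 0.4952) + 1.952 × 0.4952 = 3.840 mg/L.
DO = 9.25 − 3.840 = 5.410 mg/L.

DO ≈ 5.41 mg/L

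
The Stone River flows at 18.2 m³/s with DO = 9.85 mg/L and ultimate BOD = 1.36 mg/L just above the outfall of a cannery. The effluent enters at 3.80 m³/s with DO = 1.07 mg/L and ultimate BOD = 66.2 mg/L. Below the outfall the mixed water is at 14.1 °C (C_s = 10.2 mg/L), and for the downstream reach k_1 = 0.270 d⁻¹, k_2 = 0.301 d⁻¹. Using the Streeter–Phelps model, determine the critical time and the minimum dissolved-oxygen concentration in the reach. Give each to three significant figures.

Mixed DO = (18.2×9.85 + 3.80×1.07)/(18.2+3.80) = 183.3/22.00 = 8.333 mg/L.
Mixed L₀ = (18.2×1.36 + 3.80×66.2)/(22.00) = 276.3/22.00 = 12.56 mg/L.
Initial deficit D₀ = C_s − DO₀ = 10.2 − 8.333 = 1.867 mg/L.
t_c = (1/0.03100) ln[(0.301/0.270)(1 − 1.867×0.03100/(0.270×12.56))] = 32.26 × ln(1.096) = 2.951 d.
D_c = (0.270/0.301) × 12.56 × e^(−0.270×2.951) = 0.8970 × 12.56 × 0.4508 = 5.079 mg/L.
Minimum DO = 10.2 − 5.079 = 5.121 mg/L.

t_c ≈ 2.95 d; minimum DO ≈ 5.12 mg/L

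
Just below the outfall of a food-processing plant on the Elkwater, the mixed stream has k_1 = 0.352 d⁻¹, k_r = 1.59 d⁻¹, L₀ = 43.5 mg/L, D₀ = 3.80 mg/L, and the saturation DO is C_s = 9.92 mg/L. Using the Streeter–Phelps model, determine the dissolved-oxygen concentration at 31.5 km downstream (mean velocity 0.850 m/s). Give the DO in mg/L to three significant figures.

Travel time t = x/v = 31.5 km / (0.850 m/s) = 31500 m / 0.850 m/s = 37060 s = 0.4289 d.
k_1 L₀/(k_r−k_1) = 0.352×43.5/(1.59−0.352) = 15.31/1.238 = 12.37 mg/L.
e^(−k_1 t) = e^(−0.352×0.4289) = 0.8599; e^(−k_r t) = e^(−1.59×0.4289) = 0.5056.
D = 12.37 × (0.8599 − 0.5056) + 3.80 × 0.5056 = 4.382 + 1.921 = 6.303 mg/L.
DO = C_s − D = 9.92 − 6.303 = 3.617 mg/L.

DO ≈ 3.62 mg/L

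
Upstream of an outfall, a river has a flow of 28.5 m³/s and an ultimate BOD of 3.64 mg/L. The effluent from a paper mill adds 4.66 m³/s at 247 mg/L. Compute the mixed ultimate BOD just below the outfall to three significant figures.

37.8 mg/L

Flow-weighted mixing: C = (Q_r C_r + Q_w C_w)/(Q_r + Q_w)
= (28.5×3.64 + 4.66×247)/(28.5 + 4.66) = 1255/33.16 = 37.84 mg/L.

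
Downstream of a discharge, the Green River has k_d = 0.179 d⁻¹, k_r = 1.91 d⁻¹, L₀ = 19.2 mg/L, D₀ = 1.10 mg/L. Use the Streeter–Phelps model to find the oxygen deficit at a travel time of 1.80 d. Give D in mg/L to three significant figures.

D ≈ 1.41 mg/L

k_d L₀/(k_r−k_d) = 0.179×19.2/(1.91−0.179) = 3.437/1.731 = 1.985 mg/L.
e^(−k_d t) = e^(−0.179×1.800) = 0.7246; e^(−k_r t) = e^(−1.91×1.800) = 0.03213.
D = 1.985 × (0.7246 − 0.03213) + 1.10 × 0.03213 = 1.375 + 0.03534 = 1.410 mg/L.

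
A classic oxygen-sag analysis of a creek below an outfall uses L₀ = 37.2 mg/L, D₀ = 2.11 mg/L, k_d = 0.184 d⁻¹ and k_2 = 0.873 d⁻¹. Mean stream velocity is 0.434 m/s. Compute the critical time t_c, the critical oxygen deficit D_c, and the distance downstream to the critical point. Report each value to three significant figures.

At the critical point dD/dt = 0, so k_d L₀ e^(−k_d t) = k_2 D. Substituting D(t) from the Streeter–Phelps equation and solving for t gives
t_c = ln[(k_2/k_d)(1 − D₀(k_2−k_d)/(k_d L₀))] / (k_2−k_d).
Here k_2−k_d = 0.6890 d⁻¹ and 1 − D₀(k_2−k_d)/(k_d L₀) = 1 − 2.11×0.6890/(0.184×37.2) = 0.7876, so
t_c = ln(4.745 × 0.7876) / 0.6890 = 1.318 / 0.6890 = 1.913 d.
L(t_c) = L₀ e^(−k_d t_c) = 37.2 × 0.7033 = 26.16 mg/L, and at the critical point k_2 D_c = k_d L, so D_c = (0.184/0.873) × 26.16 = 5.514 mg/L.
x_c = v t_c = 0.434 m/s × 1.913 d × 86400 s/d = 71740 m ≈ 71.7 km.

t_c ≈ 1.91 d; D_c ≈ 5.51 mg/L; x_c ≈ 71.7 km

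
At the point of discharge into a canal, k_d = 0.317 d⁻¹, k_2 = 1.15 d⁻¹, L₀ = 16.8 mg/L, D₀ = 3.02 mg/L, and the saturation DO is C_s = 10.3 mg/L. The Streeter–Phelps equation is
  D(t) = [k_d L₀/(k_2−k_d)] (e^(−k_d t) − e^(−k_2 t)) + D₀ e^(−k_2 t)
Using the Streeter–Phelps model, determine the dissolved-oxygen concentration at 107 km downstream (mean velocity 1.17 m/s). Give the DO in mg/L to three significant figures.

Travel time t = x/v = 107 km / (1.17 m/s) = 107000 m / 1.17 m/s = 91450 s = 1.058 d.
k_d L₀/(k_2−k_d) = 0.317×16.8/(1.15−0.317) = 5.326/0.8330 = 6.393 mg/L.
e^(−k_d t) = e^(−0.317×1.058) = 0.7150; e^(−k_2 t) = e^(−1.15×1.058) = 0.2960.
D = 6.393 × (0.7150 − 0.2960) + 3.02 × 0.2960 = 2.678 + 0.8940 = 3.572 mg/L.
DO = C_s − D = 10.3 − 3.572 = 6.728 mg/L.

DO ≈ 6.73 mg/L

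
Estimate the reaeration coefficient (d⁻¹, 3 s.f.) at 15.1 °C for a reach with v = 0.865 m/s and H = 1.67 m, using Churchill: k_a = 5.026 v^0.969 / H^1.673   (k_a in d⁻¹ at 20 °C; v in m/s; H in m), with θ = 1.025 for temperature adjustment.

k_a ≈ 1.64 d⁻¹

k_a(20) = 5.026 × 0.865^0.969 / 1.67^1.673 = 5.026 × 0.8689 / 2.358 = 1.852 d⁻¹.
k_a(15.1) = 1.852 × 1.025^(15.1−20) = 1.852 × 0.8860 = 1.641 d⁻¹.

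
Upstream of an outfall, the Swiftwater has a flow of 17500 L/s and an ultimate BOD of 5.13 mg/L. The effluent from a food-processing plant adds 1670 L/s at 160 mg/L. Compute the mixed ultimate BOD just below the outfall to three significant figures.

18.6 mg/L

Flow-weighted mixing: C = (Q_r C_r + Q_w C_w)/(Q_r + Q_w)
= (17500×5.13 + 1670×160)/(17500 + 1670) = 357000/19170 = 18.62 mg/L.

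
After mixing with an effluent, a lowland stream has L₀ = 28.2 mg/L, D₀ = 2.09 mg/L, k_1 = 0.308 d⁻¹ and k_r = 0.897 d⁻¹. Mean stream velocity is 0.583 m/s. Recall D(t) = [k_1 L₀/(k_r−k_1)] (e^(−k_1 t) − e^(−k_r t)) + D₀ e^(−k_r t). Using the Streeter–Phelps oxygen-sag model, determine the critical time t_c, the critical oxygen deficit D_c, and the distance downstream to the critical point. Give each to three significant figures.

t_c ≈ 1.56 d; D_c ≈ 6.00 mg/L; x_c ≈ 78.3 km

t_c = [1/(k_r−k_1)] ln[(k_r/k_1)(1 − D₀(k_r−k_1)/(k_1 L₀))]
= [1/(0.897−0.308)] ln[(0.897/0.308)(1 − 2.09×0.5890/(0.308×28.2))]
= (1/0.5890) ln[2.912 × 0.8583] = 1.698 × ln(2.500) = 1.698 × 0.9161 = 1.555 d.
L(t_c) = L₀ e^(−k_1 t_c) = 28.2 × 0.6194 = 17.47 mg/L, and at the critical point k_r D_c = k_1 L, so D_c = (0.308/0.897) × 17.47 = 5.997 mg/L.
x_c = v t_c = 0.583 m/s × 1.555 d × 86400 s/d = 78350 m ≈ 78.3 km.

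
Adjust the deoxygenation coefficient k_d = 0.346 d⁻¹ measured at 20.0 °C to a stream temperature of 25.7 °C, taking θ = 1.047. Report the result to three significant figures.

k_d(T₂) = k_d(T₁) · θ^(T₂−T₁) = 0.346 × 1.047^(25.7−20.0)
= 0.346 × 1.047^5.70 = 0.346 × 1.299 = 0.4495 d⁻¹.

k_d ≈ 0.450 d⁻¹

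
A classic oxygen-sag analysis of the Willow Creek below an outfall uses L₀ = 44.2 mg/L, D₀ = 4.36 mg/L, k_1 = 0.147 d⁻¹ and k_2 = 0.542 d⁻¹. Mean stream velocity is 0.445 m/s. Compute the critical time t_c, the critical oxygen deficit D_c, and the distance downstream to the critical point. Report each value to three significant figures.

t_c ≈ 2.52 d; D_c ≈ 8.27 mg/L; x_c ≈ 97.0 km

t_c = [1/(k_2−k_1)] ln[(k_2/k_1)(1 − D₀(k_2−k_1)/(k_1 L₀))]
= [1/(0.542−0.147)] ln[(0.542/0.147)(1 − 4.36×0.3950/(0.147×44.2))]
= (1/0.3950) ln[3.687 × 0.7349] = 2.532 × ln(2.710) = 2.532 × 0.9969 = 2.524 d.
L(t_c) = L₀ e^(−k_1 t_c) = 44.2 × 0.6901 = 30.50 mg/L, and at the critical point k_2 D_c = k_1 L, so D_c = (0.147/0.542) × 30.50 = 8.272 mg/L.
x_c = v t_c = 0.445 m/s × 2.524 d × 86400 s/d = 97030 m ≈ 97.0 km.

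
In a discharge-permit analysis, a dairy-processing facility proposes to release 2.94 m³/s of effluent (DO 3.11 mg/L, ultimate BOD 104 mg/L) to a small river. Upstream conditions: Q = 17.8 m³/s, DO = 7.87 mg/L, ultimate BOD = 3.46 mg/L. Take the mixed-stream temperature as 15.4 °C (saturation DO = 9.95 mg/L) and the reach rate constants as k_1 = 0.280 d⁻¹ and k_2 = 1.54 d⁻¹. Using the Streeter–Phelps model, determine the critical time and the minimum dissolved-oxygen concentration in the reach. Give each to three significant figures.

t_c ≈ 0.398 d; minimum DO ≈ 7.07 mg/L

Mixed DO = (17.8×7.87 + 2.94×3.11)/(17.8+2.94) = 149.2/20.74 = 7.195 mg/L.
Mixed L₀ = (17.8×3.46 + 2.94×104)/(20.74) = 367.3/20.74 = 17.71 mg/L.
Initial deficit D₀ = C_s − DO₀ = 9.95 − 7.195 = 2.755 mg/L.
t_c = (1/1.260) ln[(1.54/0.280)(1 − 2.755×1.260/(0.280×17.71))] = 0.7937 × ln(1.651) = 0.3977 d.
D_c = (0.280/1.54) × 17.71 × e^(−0.280×0.3977) = 0.1818 × 17.71 × 0.8946 = 2.881 mg/L.
Minimum DO = 9.95 − 2.881 = 7.069 mg/L.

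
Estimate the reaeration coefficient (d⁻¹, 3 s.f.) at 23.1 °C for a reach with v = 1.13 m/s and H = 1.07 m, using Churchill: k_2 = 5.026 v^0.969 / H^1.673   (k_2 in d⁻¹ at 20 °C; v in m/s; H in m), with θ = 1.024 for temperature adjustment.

k_2 ≈ 5.44 d⁻¹

k_2(20) = 5.026 × 1.13^0.969 / 1.07^1.673 = 5.026 × 1.126 / 1.120 = 5.052 d⁻¹.
k_2(23.1) = 5.052 × 1.024^(23.1−20) = 5.052 × 1.076 = 5.438 d⁻¹.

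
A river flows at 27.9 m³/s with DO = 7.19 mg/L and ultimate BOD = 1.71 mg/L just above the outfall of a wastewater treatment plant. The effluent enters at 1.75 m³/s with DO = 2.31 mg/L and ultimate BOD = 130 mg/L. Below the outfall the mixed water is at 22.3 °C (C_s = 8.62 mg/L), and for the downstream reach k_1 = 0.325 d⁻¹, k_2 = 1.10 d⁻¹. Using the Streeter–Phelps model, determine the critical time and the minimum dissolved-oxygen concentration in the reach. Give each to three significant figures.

t_c ≈ 0.822 d; minimum DO ≈ 6.52 mg/L

Mixed DO = (27.9×7.19 + 1.75×2.31)/(27.9+1.75) = 204.6/29.65 = 6.902 mg/L.
Mixed L₀ = (27.9×1.71 + 1.75×130)/(29.65) = 275.2/29.65 = 9.282 mg/L.
Initial deficit D₀ = C_s − DO₀ = 8.62 − 6.902 = 1.718 mg/L.
t_c = (1/0.7750) ln[(1.10/0.325)(1 − 1.718×0.7750/(0.325×9.282))] = 1.290 × ln(1.891) = 0.8219 d.
D_c = (0.325/1.10) × 9.282 × e^(−0.325×0.8219) = 0.2955 × 9.282 × 0.7656 = 2.100 mg/L.
Minimum DO = 8.62 − 2.100 = 6.520 mg/L.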